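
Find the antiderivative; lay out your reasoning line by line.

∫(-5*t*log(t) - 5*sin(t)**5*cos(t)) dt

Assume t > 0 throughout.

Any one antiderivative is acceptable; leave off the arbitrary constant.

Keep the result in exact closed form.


Step 1. Rewrite: now ∫(-5*t*log(t)) dt + ∫(-5*sin(t)**5*cos(t)) dt.
Step 2. Integrate ∫(-5*t*log(t)) dt by parts with u = log(t), dv = (-5*t) dt, so v = -5*t**2/2 [assuming t > 0]: now -5*t**2*log(t)/2 + ∫(5*t/2) dt + ∫(-5*sin(t)**5*cos(t)) dt.
Step 3. Evaluate the standard form: now -5*t**2*log(t)/2 + 5*t**2/4 + ∫(-5*sin(t)**5*cos(t)) dt.
Step 4. Substitute u = sin(t), turning ∫(-5*sin(t)**5*cos(t)) dt into ∫(-5*u**5) du: now -5*t**2*log(t)/2 + 5*t**2/4 + ∫(-5*u**5) du.
Step 5. Evaluate the standard form: now -5*t**2*log(t)/2 + 5*t**2/4 - 5*u**6/6.
Step 6. Substitute back u = sin(t): now -5*t**2*log(t)/2 + 5*t**2/4 - 5*sin(t)**6/6.
Answer: -5*t**2*log(t)/2 + 5*t**2/4 - 5*sin(t)**6/6.


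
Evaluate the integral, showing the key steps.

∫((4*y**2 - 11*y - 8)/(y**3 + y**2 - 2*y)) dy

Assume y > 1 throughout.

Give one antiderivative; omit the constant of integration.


Step 1. Decompose ∫((4*y**2 - 11*y - 8)/(y**3 + y**2 - 2*y)) dy by partial fractions, (4*y**2 - 11*y - 8)/(y**3 + y**2 - 2*y) = 5/(y + 2) - 5/(y - 1) + 4/y: now ∫(4/y) dy + ∫(-5/(y - 1)) dy + ∫(5/(y + 2)) dy.
Step 2. Evaluate the standard form [assuming y > 0]: now 4*log(y) + ∫(-5/(y - 1)) dy + ∫(5/(y + 2)) dy.
Step 3. Evaluate the standard form [assuming y > -2]: now 4*log(y) + 5*log(y + 2) + ∫(-5/(y - 1)) dy.
Step 4. Evaluate the standard form [assuming y > 1]: now 4*log(y) - 5*log(y - 1) + 5*log(y + 2).
Answer: 4*log(y) - 5*log(y - 1) + 5*log(y + 2).


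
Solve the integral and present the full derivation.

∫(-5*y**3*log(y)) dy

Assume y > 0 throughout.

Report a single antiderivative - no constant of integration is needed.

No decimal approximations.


Step 1. Integrate ∫(-5*y**3*log(y)) dy by parts with u = log(y), dv = (-5*y**3) dy, so v = -5*y**4/4 [assuming y > 0]: now -5*y**4*log(y)/4 + ∫(5*y**3/4) dy.
Step 2. Evaluate the standard form: now -5*y**4*log(y)/4 + 5*y**4/16.
Answer: -5*y**4*log(y)/4 + 5*y**4/16.


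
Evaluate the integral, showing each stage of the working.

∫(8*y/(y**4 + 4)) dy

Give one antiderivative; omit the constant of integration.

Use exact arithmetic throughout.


Step 1. Substitute u = y**2, turning ∫(8*y/(y**4 + 4)) dy into ∫(4/(u**2 + 4)) du: now ∫(4/(u**2 + 4)) du.
Step 2. Evaluate the standard form: now 2*atan(u/2).
Step 3. Substitute back u = y**2: now 2*atan(y**2/2).
Answer: 2*atan(y**2/2).


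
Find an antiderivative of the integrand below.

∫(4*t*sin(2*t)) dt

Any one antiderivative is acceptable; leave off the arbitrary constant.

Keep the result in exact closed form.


Answer: -2*t*cos(2*t) + sin(2*t).


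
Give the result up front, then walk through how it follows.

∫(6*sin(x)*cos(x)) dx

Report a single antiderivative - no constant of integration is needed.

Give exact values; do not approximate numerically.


The answer is 3*sin(x)**2.
Step 1. Substitute u = sin(x), turning ∫(6*sin(x)*cos(x)) dx into ∫(6*u) du: now ∫(6*u) du.
Step 2. Evaluate the standard form: now 3*u**2.
Step 3. Substitute back u = sin(x): now 3*sin(x)**2.
Answer: 3*sin(x)**2.


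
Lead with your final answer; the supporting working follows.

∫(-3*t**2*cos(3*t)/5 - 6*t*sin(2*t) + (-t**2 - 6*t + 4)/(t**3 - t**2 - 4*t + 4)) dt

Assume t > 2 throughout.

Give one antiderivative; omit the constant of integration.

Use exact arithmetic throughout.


The answer is -t**2*sin(3*t)/5 + 3*t*cos(2*t) - 2*t*cos(3*t)/15 - 3*log(t - 2) + log(t - 1) + log(t + 2) - 3*sin(2*t)/2 + 2*sin(3*t)/45.
Step 1. Rewrite: now ∫(-6*t*sin(2*t)) dt + ∫(-3*t**2*cos(3*t)/5) dt + ∫((-t**2 - 6*t + 4)/(t**3 - t**2 - 4*t + 4)) dt.
Step 2. Decompose ∫((-t**2 - 6*t + 4)/(t**3 - t**2 - 4*t + 4)) dt by partial fractions, (-t**2 - 6*t + 4)/(t**3 - t**2 - 4*t + 4) = 1/(t + 2) + 1/(t - 1) - 3/(t - 2): now ∫(-6*t*sin(2*t)) dt + ∫(-3*t**2*cos(3*t)/5) dt + ∫(-3/(t - 2)) dt + ∫(1/(t - 1)) dt + ∫(1/(t + 2)) dt.
Step 3. Evaluate the standard form [assuming t > 1]: now log(t - 1) + ∫(-6*t*sin(2*t)) dt + ∫(-3*t**2*cos(3*t)/5) dt + ∫(-3/(t - 2)) dt + ∫(1/(t + 2)) dt.
Step 4. Evaluate the standard form [assuming t > -2]: now log(t - 1) + log(t + 2) + ∫(-6*t*sin(2*t)) dt + ∫(-3*t**2*cos(3*t)/5) dt + ∫(-3/(t - 2)) dt.
Step 5. Evaluate the standard form [assuming t > 2]: now -3*log(t - 2) + log(t - 1) + log(t + 2) + ∫(-6*t*sin(2*t)) dt + ∫(-3*t**2*cos(3*t)/5) dt.
Step 6. Integrate ∫(-6*t*sin(2*t)) dt by parts with u = t, dv = (-6*sin(2*t)) dt, so v = 3*cos(2*t): now 3*t*cos(2*t) - 3*log(t - 2) + log(t - 1) + log(t + 2) + ∫(-3*t**2*cos(3*t)/5) dt + ∫(-3*cos(2*t)) dt.
Step 7. Evaluate the standard form: now 3*t*cos(2*t) - 3*log(t - 2) + log(t - 1) + log(t + 2) - 3*sin(2*t)/2 + ∫(-3*t**2*cos(3*t)/5) dt.
Step 8. Integrate ∫(-3*t**2*cos(3*t)/5) dt by parts with u = t**2, dv = (-3*cos(3*t)/5) dt, so v = -sin(3*t)/5: now -t**2*sin(3*t)/5 + 3*t*cos(2*t) - 3*log(t - 2) + log(t - 1) + log(t + 2) - 3*sin(2*t)/2 + ∫(2*t*sin(3*t)/5) dt.
Step 9. Integrate ∫(2*t*sin(3*t)/5) dt by parts with u = t, dv = (2*sin(3*t)/5) dt, so v = -2*cos(3*t)/15: now -t**2*sin(3*t)/5 + 3*t*cos(2*t) - 2*t*cos(3*t)/15 - 3*log(t - 2) + log(t - 1) + log(t + 2) - 3*sin(2*t)/2 + ∫(2*cos(3*t)/15) dt.
Step 10. Evaluate the standard form: now -t**2*sin(3*t)/5 + 3*t*cos(2*t) - 2*t*cos(3*t)/15 - 3*log(t - 2) + log(t - 1) + log(t + 2) - 3*sin(2*t)/2 + 2*sin(3*t)/45.
Answer: -t**2*sin(3*t)/5 + 3*t*cos(2*t) - 2*t*cos(3*t)/15 - 3*log(t - 2) + log(t - 1) + log(t + 2) - 3*sin(2*t)/2 + 2*sin(3*t)/45.


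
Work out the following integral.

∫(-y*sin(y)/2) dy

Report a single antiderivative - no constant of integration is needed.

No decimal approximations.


Answer: y*cos(y)/2 - sin(y)/2.


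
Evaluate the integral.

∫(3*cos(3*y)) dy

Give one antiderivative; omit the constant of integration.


Answer: sin(3*y).


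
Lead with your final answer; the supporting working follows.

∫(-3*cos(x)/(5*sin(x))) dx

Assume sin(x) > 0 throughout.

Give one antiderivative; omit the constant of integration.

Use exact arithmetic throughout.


The answer is -3*log(sin(x))/5.
Step 1. Substitute u = sin(x), turning ∫(-3*cos(x)/(5*sin(x))) dx into ∫(-3/(5*u)) du: now ∫(-3/(5*u)) du.
Step 2. Evaluate the standard form [assuming u > 0]: now -3*log(u)/5.
Step 3. Substitute back u = sin(x): now -3*log(sin(x))/5.
Answer: -3*log(sin(x))/5.


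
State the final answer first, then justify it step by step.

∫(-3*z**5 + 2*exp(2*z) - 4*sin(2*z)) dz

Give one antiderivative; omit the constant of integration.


The answer is -z**6/2 + exp(2*z) + 2*cos(2*z).
Step 1. Rewrite: now ∫(-3*z**5) dz + ∫(2*exp(2*z)) dz + ∫(-4*sin(2*z)) dz.
Step 2. Evaluate the standard form: now 2*cos(2*z) + ∫(-3*z**5) dz + ∫(2*exp(2*z)) dz.
Step 3. Evaluate the standard form: now -z**6/2 + 2*cos(2*z) + ∫(2*exp(2*z)) dz.
Step 4. Evaluate the standard form: now -z**6/2 + exp(2*z) + 2*cos(2*z).
Answer: -z**6/2 + exp(2*z) + 2*cos(2*z).


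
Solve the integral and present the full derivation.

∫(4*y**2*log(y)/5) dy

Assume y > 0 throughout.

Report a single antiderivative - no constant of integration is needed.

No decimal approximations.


Step 1. Integrate ∫(4*y**2*log(y)/5) dy by parts with u = log(y), dv = (4*y**2/5) dy, so v = 4*y**3/15 [assuming y > 0]: now 4*y**3*log(y)/15 + ∫(-4*y**2/15) dy.
Step 2. Evaluate the standard form: now 4*y**3*log(y)/15 - 4*y**3/45.
Answer: 4*y**3*log(y)/15 - 4*y**3/45.


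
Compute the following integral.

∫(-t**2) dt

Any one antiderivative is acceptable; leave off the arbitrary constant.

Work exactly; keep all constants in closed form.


Answer: -t**3/3.


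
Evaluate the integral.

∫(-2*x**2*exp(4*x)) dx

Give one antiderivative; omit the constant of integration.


Answer: -x**2*exp(4*x)/2 + x*exp(4*x)/4 - exp(4*x)/16.


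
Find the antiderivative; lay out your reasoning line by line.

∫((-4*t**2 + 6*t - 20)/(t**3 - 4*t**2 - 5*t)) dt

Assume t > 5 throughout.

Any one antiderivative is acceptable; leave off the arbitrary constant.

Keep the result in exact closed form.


Step 1. Decompose ∫((-4*t**2 + 6*t - 20)/(t**3 - 4*t**2 - 5*t)) dt by partial fractions, (-4*t**2 + 6*t - 20)/(t**3 - 4*t**2 - 5*t) = -5/(t + 1) - 3/(t - 5) + 4/t: now ∫(4/t) dt + ∫(-3/(t - 5)) dt + ∫(-5/(t + 1)) dt.
Step 2. Evaluate the standard form [assuming t > 0]: now 4*log(t) + ∫(-3/(t - 5)) dt + ∫(-5/(t + 1)) dt.
Step 3. Evaluate the standard form [assuming t > 5]: now 4*log(t) - 3*log(t - 5) + ∫(-5/(t + 1)) dt.
Step 4. Evaluate the standard form [assuming t > -1]: now 4*log(t) - 3*log(t - 5) - 5*log(t + 1).
Answer: 4*log(t) - 3*log(t - 5) - 5*log(t + 1).


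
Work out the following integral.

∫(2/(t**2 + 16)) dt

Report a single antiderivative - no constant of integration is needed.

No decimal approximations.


Answer: atan(t/4)/2.


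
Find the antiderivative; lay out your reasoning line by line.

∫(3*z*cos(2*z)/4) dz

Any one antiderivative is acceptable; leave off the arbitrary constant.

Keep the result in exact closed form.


Step 1. Integrate ∫(3*z*cos(2*z)/4) dz by parts with u = z, dv = (3*cos(2*z)/4) dz, so v = 3*sin(2*z)/8: now 3*z*sin(2*z)/8 + ∫(-3*sin(2*z)/8) dz.
Step 2. Evaluate the standard form: now 3*z*sin(2*z)/8 + 3*cos(2*z)/16.
Answer: 3*z*sin(2*z)/8 + 3*cos(2*z)/16.


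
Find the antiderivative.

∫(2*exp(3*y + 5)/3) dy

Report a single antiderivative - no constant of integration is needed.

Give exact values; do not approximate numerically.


Answer: 2*exp(3*y + 5)/9.


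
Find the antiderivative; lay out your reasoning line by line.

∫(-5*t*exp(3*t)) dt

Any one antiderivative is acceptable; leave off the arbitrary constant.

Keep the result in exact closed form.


Step 1. Integrate ∫(-5*t*exp(3*t)) dt by parts with u = t, dv = (-5*exp(3*t)) dt, so v = -5*exp(3*t)/3: now -5*t*exp(3*t)/3 + ∫(5*exp(3*t)/3) dt.
Step 2. Evaluate the standard form: now -5*t*exp(3*t)/3 + 5*exp(3*t)/9.
Answer: -5*t*exp(3*t)/3 + 5*exp(3*t)/9.


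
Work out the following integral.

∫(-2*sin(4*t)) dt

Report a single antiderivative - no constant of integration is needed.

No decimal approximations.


Answer: cos(4*t)/2.


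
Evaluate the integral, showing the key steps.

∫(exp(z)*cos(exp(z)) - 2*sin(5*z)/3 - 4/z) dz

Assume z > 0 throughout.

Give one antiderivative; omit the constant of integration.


Step 1. Rewrite: now ∫(-4/z) dz + ∫(exp(z)*cos(exp(z))) dz + ∫(-2*sin(5*z)/3) dz.
Step 2. Evaluate the standard form: now 2*cos(5*z)/15 + ∫(-4/z) dz + ∫(exp(z)*cos(exp(z))) dz.
Step 3. Substitute u = exp(z), turning ∫(exp(z)*cos(exp(z))) dz into ∫(cos(u)) du: now 2*cos(5*z)/15 + ∫(-4/z) dz + ∫(cos(u)) du.
Step 4. Evaluate the standard form: now sin(u) + 2*cos(5*z)/15 + ∫(-4/z) dz.
Step 5. Substitute back u = exp(z): now sin(exp(z)) + 2*cos(5*z)/15 + ∫(-4/z) dz.
Step 6. Evaluate the standard form [assuming z > 0]: now -4*log(z) + sin(exp(z)) + 2*cos(5*z)/15.
Answer: -4*log(z) + sin(exp(z)) + 2*cos(5*z)/15.


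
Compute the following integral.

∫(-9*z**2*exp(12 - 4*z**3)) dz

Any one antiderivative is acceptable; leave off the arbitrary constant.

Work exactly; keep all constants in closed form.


Answer: 3*exp(12 - 4*z**3)/4.


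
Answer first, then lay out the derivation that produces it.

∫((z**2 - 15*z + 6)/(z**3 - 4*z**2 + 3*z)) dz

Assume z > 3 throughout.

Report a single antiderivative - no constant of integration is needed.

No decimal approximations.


The answer is 2*log(z) - 5*log(z - 3) + 4*log(z - 1).
Step 1. Decompose ∫((z**2 - 15*z + 6)/(z**3 - 4*z**2 + 3*z)) dz by partial fractions, (z**2 - 15*z + 6)/(z**3 - 4*z**2 + 3*z) = 4/(z - 1) - 5/(z - 3) + 2/z: now ∫(2/z) dz + ∫(-5/(z - 3)) dz + ∫(4/(z - 1)) dz.
Step 2. Evaluate the standard form [assuming z > 3]: now -5*log(z - 3) + ∫(2/z) dz + ∫(4/(z - 1)) dz.
Step 3. Evaluate the standard form [assuming z > 1]: now -5*log(z - 3) + 4*log(z - 1) + ∫(2/z) dz.
Step 4. Evaluate the standard form [assuming z > 0]: now 2*log(z) - 5*log(z - 3) + 4*log(z - 1).
Answer: 2*log(z) - 5*log(z - 3) + 4*log(z - 1).


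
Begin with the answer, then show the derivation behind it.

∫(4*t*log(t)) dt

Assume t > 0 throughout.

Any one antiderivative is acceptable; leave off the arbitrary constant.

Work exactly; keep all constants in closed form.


The answer is 2*t**2*log(t) - t**2.
Step 1. Integrate ∫(4*t*log(t)) dt by parts with u = log(t), dv = (4*t) dt, so v = 2*t**2 [assuming t > 0]: now 2*t**2*log(t) + ∫(-2*t) dt.
Step 2. Evaluate the standard form: now 2*t**2*log(t) - t**2.
Answer: 2*t**2*log(t) - t**2.


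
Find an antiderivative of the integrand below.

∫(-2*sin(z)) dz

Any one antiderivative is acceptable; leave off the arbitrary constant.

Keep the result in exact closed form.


Answer: 2*cos(z).


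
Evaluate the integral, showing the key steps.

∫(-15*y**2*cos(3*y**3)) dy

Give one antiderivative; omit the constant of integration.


Step 1. Substitute u = y**3, turning ∫(-15*y**2*cos(3*y**3)) dy into ∫(-5*cos(3*u)) du: now ∫(-5*cos(3*u)) du.
Step 2. Evaluate the standard form: now -5*sin(3*u)/3.
Step 3. Substitute back u = y**3: now -5*sin(3*y**3)/3.
Answer: -5*sin(3*y**3)/3.


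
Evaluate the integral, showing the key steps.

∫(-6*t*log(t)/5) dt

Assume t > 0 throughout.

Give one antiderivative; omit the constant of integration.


Step 1. Integrate ∫(-6*t*log(t)/5) dt by parts with u = log(t), dv = (-6*t/5) dt, so v = -3*t**2/5 [assuming t > 0]: now -3*t**2*log(t)/5 + ∫(3*t/5) dt.
Step 2. Evaluate the standard form: now -3*t**2*log(t)/5 + 3*t**2/10.
Answer: -3*t**2*log(t)/5 + 3*t**2/10.


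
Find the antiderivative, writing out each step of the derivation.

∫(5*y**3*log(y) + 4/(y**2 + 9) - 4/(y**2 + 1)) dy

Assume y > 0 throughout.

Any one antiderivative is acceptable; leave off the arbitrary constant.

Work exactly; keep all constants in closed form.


Step 1. Rewrite: now ∫(5*y**3*log(y)) dy + ∫(-4/(y**2 + 1)) dy + ∫(4/(y**2 + 9)) dy.
Step 2. Evaluate the standard form: now 4*atan(y/3)/3 + ∫(5*y**3*log(y)) dy + ∫(-4/(y**2 + 1)) dy.
Step 3. Integrate ∫(5*y**3*log(y)) dy by parts with u = log(y), dv = (5*y**3) dy, so v = 5*y**4/4 [assuming y > 0]: now 5*y**4*log(y)/4 + 4*atan(y/3)/3 + ∫(-5*y**3/4) dy + ∫(-4/(y**2 + 1)) dy.
Step 4. Evaluate the standard form: now 5*y**4*log(y)/4 - 5*y**4/16 + 4*atan(y/3)/3 + ∫(-4/(y**2 + 1)) dy.
Step 5. Evaluate the standard form: now 5*y**4*log(y)/4 - 5*y**4/16 + 4*atan(y/3)/3 - 4*atan(y).
Answer: 5*y**4*log(y)/4 - 5*y**4/16 + 4*atan(y/3)/3 - 4*atan(y).


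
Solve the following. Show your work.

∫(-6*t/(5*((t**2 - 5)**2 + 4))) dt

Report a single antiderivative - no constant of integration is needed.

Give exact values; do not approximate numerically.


Step 1. Substitute u = t**2 - 5, turning ∫(-6*t/(5*((t**2 - 5)**2 + 4))) dt into ∫(-3/(5*(u**2 + 4))) du: now ∫(-3/(5*(u**2 + 4))) du.
Step 2. Evaluate the standard form: now -3*atan(u/2)/10.
Step 3. Substitute back u = t**2 - 5: now -3*atan(t**2/2 - 5/2)/10.
Answer: -3*atan(t**2/2 - 5/2)/10.


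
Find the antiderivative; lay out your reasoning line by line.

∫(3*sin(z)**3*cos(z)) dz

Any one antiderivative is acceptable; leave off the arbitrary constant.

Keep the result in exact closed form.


Step 1. Substitute u = sin(z), turning ∫(3*sin(z)**3*cos(z)) dz into ∫(3*u**3) du: now ∫(3*u**3) du.
Step 2. Evaluate the standard form: now 3*u**4/4.
Step 3. Substitute back u = sin(z): now 3*sin(z)**4/4.
Answer: 3*sin(z)**4/4.


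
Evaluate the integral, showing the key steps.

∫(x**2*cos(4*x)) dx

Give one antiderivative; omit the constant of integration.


Step 1. Integrate ∫(x**2*cos(4*x)) dx by parts with u = x**2, dv = (cos(4*x)) dx, so v = sin(4*x)/4: now x**2*sin(4*x)/4 + ∫(-x*sin(4*x)/2) dx.
Step 2. Integrate ∫(-x*sin(4*x)/2) dx by parts with u = x, dv = (-sin(4*x)/2) dx, so v = cos(4*x)/8: now x**2*sin(4*x)/4 + x*cos(4*x)/8 + ∫(-cos(4*x)/8) dx.
Step 3. Evaluate the standard form: now x**2*sin(4*x)/4 + x*cos(4*x)/8 - sin(4*x)/32.
Answer: x**2*sin(4*x)/4 + x*cos(4*x)/8 - sin(4*x)/32.


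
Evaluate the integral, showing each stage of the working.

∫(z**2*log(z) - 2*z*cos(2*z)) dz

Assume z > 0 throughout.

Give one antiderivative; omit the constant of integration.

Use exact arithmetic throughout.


Step 1. Rewrite: now ∫(-2*z*cos(2*z)) dz + ∫(z**2*log(z)) dz.
Step 2. Integrate ∫(-2*z*cos(2*z)) dz by parts with u = z, dv = (-2*cos(2*z)) dz, so v = -sin(2*z): now -z*sin(2*z) + ∫(z**2*log(z)) dz + ∫(sin(2*z)) dz.
Step 3. Evaluate the standard form: now -z*sin(2*z) - cos(2*z)/2 + ∫(z**2*log(z)) dz.
Step 4. Integrate ∫(z**2*log(z)) dz by parts with u = log(z), dv = (z**2) dz, so v = z**3/3 [assuming z > 0]: now z**3*log(z)/3 - z*sin(2*z) - cos(2*z)/2 + ∫(-z**2/3) dz.
Step 5. Evaluate the standard form: now z**3*log(z)/3 - z**3/9 - z*sin(2*z) - cos(2*z)/2.
Answer: z**3*log(z)/3 - z**3/9 - z*sin(2*z) - cos(2*z)/2.


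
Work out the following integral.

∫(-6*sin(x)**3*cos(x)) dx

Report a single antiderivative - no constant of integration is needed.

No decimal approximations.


Answer: -3*sin(x)**4/2.


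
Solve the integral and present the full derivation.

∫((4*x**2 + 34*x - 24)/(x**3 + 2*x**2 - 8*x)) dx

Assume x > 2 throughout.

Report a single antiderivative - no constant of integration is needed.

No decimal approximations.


Step 1. Decompose ∫((4*x**2 + 34*x - 24)/(x**3 + 2*x**2 - 8*x)) dx by partial fractions, (4*x**2 + 34*x - 24)/(x**3 + 2*x**2 - 8*x) = -4/(x + 4) + 5/(x - 2) + 3/x: now ∫(3/x) dx + ∫(5/(x - 2)) dx + ∫(-4/(x + 4)) dx.
Step 2. Evaluate the standard form [assuming x > 0]: now 3*log(x) + ∫(5/(x - 2)) dx + ∫(-4/(x + 4)) dx.
Step 3. Evaluate the standard form [assuming x > -4]: now 3*log(x) - 4*log(x + 4) + ∫(5/(x - 2)) dx.
Step 4. Evaluate the standard form [assuming x > 2]: now 3*log(x) + 5*log(x - 2) - 4*log(x + 4).
Answer: 3*log(x) + 5*log(x - 2) - 4*log(x + 4).


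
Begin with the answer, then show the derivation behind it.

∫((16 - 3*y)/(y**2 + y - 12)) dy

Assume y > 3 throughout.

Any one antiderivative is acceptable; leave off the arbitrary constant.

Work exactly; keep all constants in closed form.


The answer is log(y - 3) - 4*log(y + 4).
Step 1. Decompose ∫((16 - 3*y)/(y**2 + y - 12)) dy by partial fractions, (16 - 3*y)/(y**2 + y - 12) = -4/(y + 4) + 1/(y - 3): now ∫(1/(y - 3)) dy + ∫(-4/(y + 4)) dy.
Step 2. Evaluate the standard form [assuming y > 3]: now log(y - 3) + ∫(-4/(y + 4)) dy.
Step 3. Evaluate the standard form [assuming y > -4]: now log(y - 3) - 4*log(y + 4).
Answer: log(y - 3) - 4*log(y + 4).


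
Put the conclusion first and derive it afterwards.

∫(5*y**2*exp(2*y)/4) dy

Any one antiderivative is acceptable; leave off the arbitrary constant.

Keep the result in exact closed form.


The answer is 5*y**2*exp(2*y)/8 - 5*y*exp(2*y)/8 + 5*exp(2*y)/16.
Step 1. Integrate ∫(5*y**2*exp(2*y)/4) dy by parts with u = y**2, dv = (5*exp(2*y)/4) dy, so v = 5*exp(2*y)/8: now 5*y**2*exp(2*y)/8 + ∫(-5*y*exp(2*y)/4) dy.
Step 2. Integrate ∫(-5*y*exp(2*y)/4) dy by parts with u = y, dv = (-5*exp(2*y)/4) dy, so v = -5*exp(2*y)/8: now 5*y**2*exp(2*y)/8 - 5*y*exp(2*y)/8 + ∫(5*exp(2*y)/8) dy.
Step 3. Evaluate the standard form: now 5*y**2*exp(2*y)/8 - 5*y*exp(2*y)/8 + 5*exp(2*y)/16.
Answer: 5*y**2*exp(2*y)/8 - 5*y*exp(2*y)/8 + 5*exp(2*y)/16.


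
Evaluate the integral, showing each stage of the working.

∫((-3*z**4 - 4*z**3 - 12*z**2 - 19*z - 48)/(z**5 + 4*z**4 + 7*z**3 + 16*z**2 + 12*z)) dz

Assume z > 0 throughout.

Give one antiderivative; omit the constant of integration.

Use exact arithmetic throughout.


Step 1. Decompose ∫((-3*z**4 - 4*z**3 - 12*z**2 - 19*z - 48)/(z**5 + 4*z**4 + 7*z**3 + 16*z**2 + 12*z)) dz by partial fractions, (-3*z**4 - 4*z**3 - 12*z**2 - 19*z - 48)/(z**5 + 4*z**4 + 7*z**3 + 16*z**2 + 12*z) = 3/(z**2 + 4) - 3/(z + 3) + 4/(z + 1) - 4/z: now ∫(-4/z) dz + ∫(4/(z + 1)) dz + ∫(-3/(z + 3)) dz + ∫(3/(z**2 + 4)) dz.
Step 2. Evaluate the standard form [assuming z > 0]: now -4*log(z) + ∫(4/(z + 1)) dz + ∫(-3/(z + 3)) dz + ∫(3/(z**2 + 4)) dz.
Step 3. Evaluate the standard form [assuming z > -1]: now -4*log(z) + 4*log(z + 1) + ∫(-3/(z + 3)) dz + ∫(3/(z**2 + 4)) dz.
Step 4. Evaluate the standard form [assuming z > -3]: now -4*log(z) + 4*log(z + 1) - 3*log(z + 3) + ∫(3/(z**2 + 4)) dz.
Step 5. Evaluate the standard form: now -4*log(z) + 4*log(z + 1) - 3*log(z + 3) + 3*atan(z/2)/2.
Answer: -4*log(z) + 4*log(z + 1) - 3*log(z + 3) + 3*atan(z/2)/2.


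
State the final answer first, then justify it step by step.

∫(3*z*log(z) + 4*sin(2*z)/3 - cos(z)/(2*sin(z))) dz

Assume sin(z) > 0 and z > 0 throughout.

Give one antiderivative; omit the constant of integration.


The answer is 3*z**2*log(z)/2 - 3*z**2/4 - log(sin(z))/2 - 2*cos(2*z)/3.
Step 1. Rewrite: now ∫(3*z*log(z)) dz + ∫(-cos(z)/(2*sin(z))) dz + ∫(4*sin(2*z)/3) dz.
Step 2. Evaluate the standard form: now -2*cos(2*z)/3 + ∫(3*z*log(z)) dz + ∫(-cos(z)/(2*sin(z))) dz.
Step 3. Integrate ∫(3*z*log(z)) dz by parts with u = log(z), dv = (3*z) dz, so v = 3*z**2/2 [assuming z > 0]: now 3*z**2*log(z)/2 - 2*cos(2*z)/3 + ∫(-3*z/2) dz + ∫(-cos(z)/(2*sin(z))) dz.
Step 4. Evaluate the standard form: now 3*z**2*log(z)/2 - 3*z**2/4 - 2*cos(2*z)/3 + ∫(-cos(z)/(2*sin(z))) dz.
Step 5. Substitute u = sin(z), turning ∫(-cos(z)/(2*sin(z))) dz into ∫(-1/(2*u)) du: now 3*z**2*log(z)/2 - 3*z**2/4 - 2*cos(2*z)/3 + ∫(-1/(2*u)) du.
Step 6. Evaluate the standard form [assuming u > 0]: now 3*z**2*log(z)/2 - 3*z**2/4 - log(u)/2 - 2*cos(2*z)/3.
Step 7. Substitute back u = sin(z): now 3*z**2*log(z)/2 - 3*z**2/4 - log(sin(z))/2 - 2*cos(2*z)/3.
Answer: 3*z**2*log(z)/2 - 3*z**2/4 - log(sin(z))/2 - 2*cos(2*z)/3.


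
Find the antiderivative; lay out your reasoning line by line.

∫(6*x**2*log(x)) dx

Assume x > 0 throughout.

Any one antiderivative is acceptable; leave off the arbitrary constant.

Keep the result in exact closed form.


Step 1. Integrate ∫(6*x**2*log(x)) dx by parts with u = log(x), dv = (6*x**2) dx, so v = 2*x**3 [assuming x > 0]: now 2*x**3*log(x) + ∫(-2*x**2) dx.
Step 2. Evaluate the standard form: now 2*x**3*log(x) - 2*x**3/3.
Answer: 2*x**3*log(x) - 2*x**3/3.


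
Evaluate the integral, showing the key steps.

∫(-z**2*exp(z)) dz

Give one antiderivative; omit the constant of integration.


Step 1. Integrate ∫(-z**2*exp(z)) dz by parts with u = z**2, dv = (-exp(z)) dz, so v = -exp(z): now -z**2*exp(z) + ∫(2*z*exp(z)) dz.
Step 2. Integrate ∫(2*z*exp(z)) dz by parts with u = z, dv = (2*exp(z)) dz, so v = 2*exp(z): now -z**2*exp(z) + 2*z*exp(z) + ∫(-2*exp(z)) dz.
Step 3. Evaluate the standard form: now -z**2*exp(z) + 2*z*exp(z) - 2*exp(z).
Answer: -z**2*exp(z) + 2*z*exp(z) - 2*exp(z).


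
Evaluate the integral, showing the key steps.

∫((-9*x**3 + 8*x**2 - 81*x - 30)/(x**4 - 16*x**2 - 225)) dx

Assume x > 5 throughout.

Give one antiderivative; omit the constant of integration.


Step 1. Decompose ∫((-9*x**3 + 8*x**2 - 81*x - 30)/(x**4 - 16*x**2 - 225)) dx by partial fractions, (-9*x**3 + 8*x**2 - 81*x - 30)/(x**4 - 16*x**2 - 225) = 3/(x**2 + 9) - 5/(x + 5) - 4/(x - 5): now ∫(-4/(x - 5)) dx + ∫(-5/(x + 5)) dx + ∫(3/(x**2 + 9)) dx.
Step 2. Evaluate the standard form [assuming x > 5]: now -4*log(x - 5) + ∫(-5/(x + 5)) dx + ∫(3/(x**2 + 9)) dx.
Step 3. Evaluate the standard form [assuming x > -5]: now -4*log(x - 5) - 5*log(x + 5) + ∫(3/(x**2 + 9)) dx.
Step 4. Evaluate the standard form: now -4*log(x - 5) - 5*log(x + 5) + atan(x/3).
Answer: -4*log(x - 5) - 5*log(x + 5) + atan(x/3).


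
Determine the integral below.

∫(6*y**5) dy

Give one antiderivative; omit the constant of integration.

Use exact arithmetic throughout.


Answer: y**6.


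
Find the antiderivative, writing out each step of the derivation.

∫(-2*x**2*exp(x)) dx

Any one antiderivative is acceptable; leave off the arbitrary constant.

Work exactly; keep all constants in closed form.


Step 1. Integrate ∫(-2*x**2*exp(x)) dx by parts with u = x**2, dv = (-2*exp(x)) dx, so v = -2*exp(x): now -2*x**2*exp(x) + ∫(4*x*exp(x)) dx.
Step 2. Integrate ∫(4*x*exp(x)) dx by parts with u = x, dv = (4*exp(x)) dx, so v = 4*exp(x): now -2*x**2*exp(x) + 4*x*exp(x) + ∫(-4*exp(x)) dx.
Step 3. Evaluate the standard form: now -2*x**2*exp(x) + 4*x*exp(x) - 4*exp(x).
Answer: -2*x**2*exp(x) + 4*x*exp(x) - 4*exp(x).


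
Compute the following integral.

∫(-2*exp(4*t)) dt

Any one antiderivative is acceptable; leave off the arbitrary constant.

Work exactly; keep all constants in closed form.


Answer: -exp(4*t)/2.


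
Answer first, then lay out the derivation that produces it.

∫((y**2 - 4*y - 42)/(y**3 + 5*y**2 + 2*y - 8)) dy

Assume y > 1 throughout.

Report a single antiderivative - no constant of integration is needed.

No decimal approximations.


The answer is -3*log(y - 1) + 5*log(y + 2) - log(y + 4).
Step 1. Decompose ∫((y**2 - 4*y - 42)/(y**3 + 5*y**2 + 2*y - 8)) dy by partial fractions, (y**2 - 4*y - 42)/(y**3 + 5*y**2 + 2*y - 8) = -1/(y + 4) + 5/(y + 2) - 3/(y - 1): now ∫(-3/(y - 1)) dy + ∫(5/(y + 2)) dy + ∫(-1/(y + 4)) dy.
Step 2. Evaluate the standard form [assuming y > -4]: now -log(y + 4) + ∫(-3/(y - 1)) dy + ∫(5/(y + 2)) dy.
Step 3. Evaluate the standard form [assuming y > -2]: now 5*log(y + 2) - log(y + 4) + ∫(-3/(y - 1)) dy.
Step 4. Evaluate the standard form [assuming y > 1]: now -3*log(y - 1) + 5*log(y + 2) - log(y + 4).
Answer: -3*log(y - 1) + 5*log(y + 2) - log(y + 4).


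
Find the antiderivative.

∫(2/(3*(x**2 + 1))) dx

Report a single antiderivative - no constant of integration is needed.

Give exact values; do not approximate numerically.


Answer: 2*atan(x)/3.


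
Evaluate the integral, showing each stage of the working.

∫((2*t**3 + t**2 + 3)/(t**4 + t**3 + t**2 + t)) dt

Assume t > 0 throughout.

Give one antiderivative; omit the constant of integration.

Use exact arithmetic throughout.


Step 1. Decompose ∫((2*t**3 + t**2 + 3)/(t**4 + t**3 + t**2 + t)) dt by partial fractions, (2*t**3 + t**2 + 3)/(t**4 + t**3 + t**2 + t) = -2/(t**2 + 1) - 1/(t + 1) + 3/t: now ∫(3/t) dt + ∫(-1/(t + 1)) dt + ∫(-2/(t**2 + 1)) dt.
Step 2. Evaluate the standard form [assuming t > -1]: now -log(t + 1) + ∫(3/t) dt + ∫(-2/(t**2 + 1)) dt.
Step 3. Evaluate the standard form [assuming t > 0]: now 3*log(t) - log(t + 1) + ∫(-2/(t**2 + 1)) dt.
Step 4. Evaluate the standard form: now 3*log(t) - log(t + 1) - 2*atan(t).
Answer: 3*log(t) - log(t + 1) - 2*atan(t).


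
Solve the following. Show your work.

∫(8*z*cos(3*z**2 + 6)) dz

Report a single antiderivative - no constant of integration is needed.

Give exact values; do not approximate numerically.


Step 1. Substitute u = z**2 + 2, turning ∫(8*z*cos(3*z**2 + 6)) dz into ∫(4*cos(3*u)) du: now ∫(4*cos(3*u)) du.
Step 2. Evaluate the standard form: now 4*sin(3*u)/3.
Step 3. Substitute back u = z**2 + 2: now 4*sin(3*z**2 + 6)/3.
Answer: 4*sin(3*z**2 + 6)/3.


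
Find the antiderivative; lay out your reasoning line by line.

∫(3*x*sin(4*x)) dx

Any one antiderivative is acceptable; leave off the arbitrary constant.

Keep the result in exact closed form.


Step 1. Integrate ∫(3*x*sin(4*x)) dx by parts with u = x, dv = (3*sin(4*x)) dx, so v = -3*cos(4*x)/4: now -3*x*cos(4*x)/4 + ∫(3*cos(4*x)/4) dx.
Step 2. Evaluate the standard form: now -3*x*cos(4*x)/4 + 3*sin(4*x)/16.
Answer: -3*x*cos(4*x)/4 + 3*sin(4*x)/16.


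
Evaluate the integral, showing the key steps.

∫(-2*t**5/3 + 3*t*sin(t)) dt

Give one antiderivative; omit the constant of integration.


Step 1. Rewrite: now ∫(-2*t**5/3) dt + ∫(3*t*sin(t)) dt.
Step 2. Evaluate the standard form: now -t**6/9 + ∫(3*t*sin(t)) dt.
Step 3. Integrate ∫(3*t*sin(t)) dt by parts with u = t, dv = (3*sin(t)) dt, so v = -3*cos(t): now -t**6/9 - 3*t*cos(t) + ∫(3*cos(t)) dt.
Step 4. Evaluate the standard form: now -t**6/9 - 3*t*cos(t) + 3*sin(t).
Answer: -t**6/9 - 3*t*cos(t) + 3*sin(t).


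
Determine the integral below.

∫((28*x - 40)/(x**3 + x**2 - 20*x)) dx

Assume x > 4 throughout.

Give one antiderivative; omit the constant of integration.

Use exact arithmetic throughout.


Answer: 2*log(x) + 2*log(x - 4) - 4*log(x + 5).


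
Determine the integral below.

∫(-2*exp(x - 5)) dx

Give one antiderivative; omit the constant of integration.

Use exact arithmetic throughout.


Answer: -2*exp(x - 5).


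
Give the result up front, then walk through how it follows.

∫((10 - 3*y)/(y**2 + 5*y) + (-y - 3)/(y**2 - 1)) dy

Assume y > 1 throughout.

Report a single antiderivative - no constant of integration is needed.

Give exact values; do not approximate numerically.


The answer is 2*log(y) - 2*log(y - 1) + log(y + 1) - 5*log(y + 5).
Step 1. Rewrite: now ∫((10 - 3*y)/(y**2 + 5*y)) dy + ∫((-y - 3)/(y**2 - 1)) dy.
Step 2. Decompose ∫((-y - 3)/(y**2 - 1)) dy by partial fractions, (-y - 3)/(y**2 - 1) = 1/(y + 1) - 2/(y - 1): now ∫((10 - 3*y)/(y**2 + 5*y)) dy + ∫(-2/(y - 1)) dy + ∫(1/(y + 1)) dy.
Step 3. Evaluate the standard form [assuming y > -1]: now log(y + 1) + ∫((10 - 3*y)/(y**2 + 5*y)) dy + ∫(-2/(y - 1)) dy.
Step 4. Evaluate the standard form [assuming y > 1]: now -2*log(y - 1) + log(y + 1) + ∫((10 - 3*y)/(y**2 + 5*y)) dy.
Step 5. Decompose ∫((10 - 3*y)/(y**2 + 5*y)) dy by partial fractions, (10 - 3*y)/(y**2 + 5*y) = -5/(y + 5) + 2/y: now -2*log(y - 1) + log(y + 1) + ∫(2/y) dy + ∫(-5/(y + 5)) dy.
Step 6. Evaluate the standard form [assuming y > 0]: now 2*log(y) - 2*log(y - 1) + log(y + 1) + ∫(-5/(y + 5)) dy.
Step 7. Evaluate the standard form [assuming y > -5]: now 2*log(y) - 2*log(y - 1) + log(y + 1) - 5*log(y + 5).
Answer: 2*log(y) - 2*log(y - 1) + log(y + 1) - 5*log(y + 5).


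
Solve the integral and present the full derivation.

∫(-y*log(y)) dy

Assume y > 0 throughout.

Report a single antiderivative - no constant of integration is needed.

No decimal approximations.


Step 1. Integrate ∫(-y*log(y)) dy by parts with u = log(y), dv = (-y) dy, so v = -y**2/2 [assuming y > 0]: now -y**2*log(y)/2 + ∫(y/2) dy.
Step 2. Evaluate the standard form: now -y**2*log(y)/2 + y**2/4.
Answer: -y**2*log(y)/2 + y**2/4.


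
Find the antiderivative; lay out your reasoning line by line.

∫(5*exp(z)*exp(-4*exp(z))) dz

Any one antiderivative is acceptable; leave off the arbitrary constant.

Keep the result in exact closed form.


Step 1. Substitute u = exp(z), turning ∫(5*exp(z)*exp(-4*exp(z))) dz into ∫(5*exp(-4*u)) du: now ∫(5*exp(-4*u)) du.
Step 2. Evaluate the standard form: now -5*exp(-4*u)/4.
Step 3. Substitute back u = exp(z): now -5*exp(-4*exp(z))/4.
Answer: -5*exp(-4*exp(z))/4.


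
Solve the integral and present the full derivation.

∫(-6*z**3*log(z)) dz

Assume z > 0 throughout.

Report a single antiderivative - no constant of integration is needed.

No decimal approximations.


Step 1. Integrate ∫(-6*z**3*log(z)) dz by parts with u = log(z), dv = (-6*z**3) dz, so v = -3*z**4/2 [assuming z > 0]: now -3*z**4*log(z)/2 + ∫(3*z**3/2) dz.
Step 2. Evaluate the standard form: now -3*z**4*log(z)/2 + 3*z**4/8.
Answer: -3*z**4*log(z)/2 + 3*z**4/8.


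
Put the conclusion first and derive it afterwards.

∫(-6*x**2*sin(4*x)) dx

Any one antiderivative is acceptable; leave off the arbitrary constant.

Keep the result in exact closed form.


The answer is 3*x**2*cos(4*x)/2 - 3*x*sin(4*x)/4 - 3*cos(4*x)/16.
Step 1. Integrate ∫(-6*x**2*sin(4*x)) dx by parts with u = x**2, dv = (-6*sin(4*x)) dx, so v = 3*cos(4*x)/2: now 3*x**2*cos(4*x)/2 + ∫(-3*x*cos(4*x)) dx.
Step 2. Integrate ∫(-3*x*cos(4*x)) dx by parts with u = x, dv = (-3*cos(4*x)) dx, so v = -3*sin(4*x)/4: now 3*x**2*cos(4*x)/2 - 3*x*sin(4*x)/4 + ∫(3*sin(4*x)/4) dx.
Step 3. Evaluate the standard form: now 3*x**2*cos(4*x)/2 - 3*x*sin(4*x)/4 - 3*cos(4*x)/16.
Answer: 3*x**2*cos(4*x)/2 - 3*x*sin(4*x)/4 - 3*cos(4*x)/16.


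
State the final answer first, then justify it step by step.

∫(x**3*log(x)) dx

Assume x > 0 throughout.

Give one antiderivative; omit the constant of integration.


The answer is x**4*log(x)/4 - x**4/16.
Step 1. Integrate ∫(x**3*log(x)) dx by parts with u = log(x), dv = (x**3) dx, so v = x**4/4 [assuming x > 0]: now x**4*log(x)/4 + ∫(-x**3/4) dx.
Step 2. Evaluate the standard form: now x**4*log(x)/4 - x**4/16.
Answer: x**4*log(x)/4 - x**4/16.


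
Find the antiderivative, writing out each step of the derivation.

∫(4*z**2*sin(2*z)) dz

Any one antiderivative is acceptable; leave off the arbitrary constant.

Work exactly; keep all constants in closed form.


Step 1. Integrate ∫(4*z**2*sin(2*z)) dz by parts with u = z**2, dv = (4*sin(2*z)) dz, so v = -2*cos(2*z): now -2*z**2*cos(2*z) + ∫(4*z*cos(2*z)) dz.
Step 2. Integrate ∫(4*z*cos(2*z)) dz by parts with u = z, dv = (4*cos(2*z)) dz, so v = 2*sin(2*z): now -2*z**2*cos(2*z) + 2*z*sin(2*z) + ∫(-2*sin(2*z)) dz.
Step 3. Evaluate the standard form: now -2*z**2*cos(2*z) + 2*z*sin(2*z) + cos(2*z).
Answer: -2*z**2*cos(2*z) + 2*z*sin(2*z) + cos(2*z).


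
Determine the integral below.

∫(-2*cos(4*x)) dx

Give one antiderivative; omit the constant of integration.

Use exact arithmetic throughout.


Answer: -sin(4*x)/2.


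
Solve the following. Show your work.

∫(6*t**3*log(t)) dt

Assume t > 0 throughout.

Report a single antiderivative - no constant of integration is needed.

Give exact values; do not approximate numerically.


Step 1. Integrate ∫(6*t**3*log(t)) dt by parts with u = log(t), dv = (6*t**3) dt, so v = 3*t**4/2 [assuming t > 0]: now 3*t**4*log(t)/2 + ∫(-3*t**3/2) dt.
Step 2. Evaluate the standard form: now 3*t**4*log(t)/2 - 3*t**4/8.
Answer: 3*t**4*log(t)/2 - 3*t**4/8.


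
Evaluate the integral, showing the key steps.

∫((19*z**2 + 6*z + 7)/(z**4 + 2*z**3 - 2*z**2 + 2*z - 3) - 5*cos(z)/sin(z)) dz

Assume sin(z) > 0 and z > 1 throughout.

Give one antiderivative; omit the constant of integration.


Step 1. Rewrite: now ∫((19*z**2 + 6*z + 7)/(z**4 + 2*z**3 - 2*z**2 + 2*z - 3)) dz + ∫(-5*cos(z)/sin(z)) dz.
Step 2. Substitute u = sin(z), turning ∫(-5*cos(z)/sin(z)) dz into ∫(-5/u) du: now ∫(-5/u) du + ∫((19*z**2 + 6*z + 7)/(z**4 + 2*z**3 - 2*z**2 + 2*z - 3)) dz.
Step 3. Evaluate the standard form [assuming u > 0]: now -5*log(u) + ∫((19*z**2 + 6*z + 7)/(z**4 + 2*z**3 - 2*z**2 + 2*z - 3)) dz.
Step 4. Substitute back u = sin(z): now -5*log(sin(z)) + ∫((19*z**2 + 6*z + 7)/(z**4 + 2*z**3 - 2*z**2 + 2*z - 3)) dz.
Step 5. Decompose ∫((19*z**2 + 6*z + 7)/(z**4 + 2*z**3 - 2*z**2 + 2*z - 3)) dz by partial fractions, (19*z**2 + 6*z + 7)/(z**4 + 2*z**3 - 2*z**2 + 2*z - 3) = 3/(z**2 + 1) - 4/(z + 3) + 4/(z - 1): now -5*log(sin(z)) + ∫(4/(z - 1)) dz + ∫(-4/(z + 3)) dz + ∫(3/(z**2 + 1)) dz.
Step 6. Evaluate the standard form [assuming z > 1]: now 4*log(z - 1) - 5*log(sin(z)) + ∫(-4/(z + 3)) dz + ∫(3/(z**2 + 1)) dz.
Step 7. Evaluate the standard form [assuming z > -3]: now 4*log(z - 1) - 4*log(z + 3) - 5*log(sin(z)) + ∫(3/(z**2 + 1)) dz.
Step 8. Evaluate the standard form: now 4*log(z - 1) - 4*log(z + 3) - 5*log(sin(z)) + 3*atan(z).
Answer: 4*log(z - 1) - 4*log(z + 3) - 5*log(sin(z)) + 3*atan(z).


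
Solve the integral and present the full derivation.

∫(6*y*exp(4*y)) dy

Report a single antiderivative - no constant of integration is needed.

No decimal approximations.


Step 1. Integrate ∫(6*y*exp(4*y)) dy by parts with u = y, dv = (6*exp(4*y)) dy, so v = 3*exp(4*y)/2: now 3*y*exp(4*y)/2 + ∫(-3*exp(4*y)/2) dy.
Step 2. Evaluate the standard form: now 3*y*exp(4*y)/2 - 3*exp(4*y)/8.
Answer: 3*y*exp(4*y)/2 - 3*exp(4*y)/8.


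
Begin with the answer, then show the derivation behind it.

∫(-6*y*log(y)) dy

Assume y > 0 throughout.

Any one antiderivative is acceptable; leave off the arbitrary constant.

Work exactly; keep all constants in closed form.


The answer is -3*y**2*log(y) + 3*y**2/2.
Step 1. Integrate ∫(-6*y*log(y)) dy by parts with u = log(y), dv = (-6*y) dy, so v = -3*y**2 [assuming y > 0]: now -3*y**2*log(y) + ∫(3*y) dy.
Step 2. Evaluate the standard form: now -3*y**2*log(y) + 3*y**2/2.
Answer: -3*y**2*log(y) + 3*y**2/2.


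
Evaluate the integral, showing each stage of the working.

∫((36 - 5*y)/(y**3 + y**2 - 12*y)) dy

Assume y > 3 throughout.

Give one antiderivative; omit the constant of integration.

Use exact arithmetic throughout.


Step 1. Decompose ∫((36 - 5*y)/(y**3 + y**2 - 12*y)) dy by partial fractions, (36 - 5*y)/(y**3 + y**2 - 12*y) = 2/(y + 4) + 1/(y - 3) - 3/y: now ∫(-3/y) dy + ∫(1/(y - 3)) dy + ∫(2/(y + 4)) dy.
Step 2. Evaluate the standard form [assuming y > 0]: now -3*log(y) + ∫(1/(y - 3)) dy + ∫(2/(y + 4)) dy.
Step 3. Evaluate the standard form [assuming y > -4]: now -3*log(y) + 2*log(y + 4) + ∫(1/(y - 3)) dy.
Step 4. Evaluate the standard form [assuming y > 3]: now -3*log(y) + log(y - 3) + 2*log(y + 4).
Answer: -3*log(y) + log(y - 3) + 2*log(y + 4).


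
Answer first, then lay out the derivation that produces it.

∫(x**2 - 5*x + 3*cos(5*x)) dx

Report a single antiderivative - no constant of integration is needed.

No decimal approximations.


The answer is x**3/3 - 5*x**2/2 + 3*sin(5*x)/5.
Step 1. Rewrite: now ∫(-5*x) dx + ∫(x**2) dx + ∫(3*cos(5*x)) dx.
Step 2. Evaluate the standard form: now x**3/3 + ∫(-5*x) dx + ∫(3*cos(5*x)) dx.
Step 3. Evaluate the standard form: now x**3/3 - 5*x**2/2 + ∫(3*cos(5*x)) dx.
Step 4. Evaluate the standard form: now x**3/3 - 5*x**2/2 + 3*sin(5*x)/5.
Answer: x**3/3 - 5*x**2/2 + 3*sin(5*x)/5.


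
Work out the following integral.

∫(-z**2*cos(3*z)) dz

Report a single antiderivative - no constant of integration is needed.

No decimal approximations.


Answer: -z**2*sin(3*z)/3 - 2*z*cos(3*z)/9 + 2*sin(3*z)/27.


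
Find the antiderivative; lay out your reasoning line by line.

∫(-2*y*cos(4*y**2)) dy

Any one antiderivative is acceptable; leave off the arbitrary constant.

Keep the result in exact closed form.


Step 1. Substitute u = y**2, turning ∫(-2*y*cos(4*y**2)) dy into ∫(-cos(4*u)) du: now ∫(-cos(4*u)) du.
Step 2. Evaluate the standard form: now -sin(4*u)/4.
Step 3. Substitute back u = y**2: now -sin(4*y**2)/4.
Answer: -sin(4*y**2)/4.


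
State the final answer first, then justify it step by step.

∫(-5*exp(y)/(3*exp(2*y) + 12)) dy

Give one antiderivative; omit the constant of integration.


The answer is -5*atan(exp(y)/2)/6.
Step 1. Substitute u = exp(y), turning ∫(-5*exp(y)/(3*exp(2*y) + 12)) dy into ∫(-5/(3*(u**2 + 4))) du: now ∫(-5/(3*(u**2 + 4))) du.
Step 2. Evaluate the standard form: now -5*atan(u/2)/6.
Step 3. Substitute back u = exp(y): now -5*atan(exp(y)/2)/6.
Answer: -5*atan(exp(y)/2)/6.


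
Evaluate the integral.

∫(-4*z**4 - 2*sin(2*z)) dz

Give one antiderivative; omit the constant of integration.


Answer: -4*z**5/5 + cos(2*z).


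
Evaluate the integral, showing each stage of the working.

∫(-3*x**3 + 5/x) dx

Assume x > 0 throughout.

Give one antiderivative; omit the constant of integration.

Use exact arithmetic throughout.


Step 1. Rewrite: now ∫(5/x) dx + ∫(-3*x**3) dx.
Step 2. Evaluate the standard form: now -3*x**4/4 + ∫(5/x) dx.
Step 3. Evaluate the standard form [assuming x > 0]: now -3*x**4/4 + 5*log(x).
Answer: -3*x**4/4 + 5*log(x).


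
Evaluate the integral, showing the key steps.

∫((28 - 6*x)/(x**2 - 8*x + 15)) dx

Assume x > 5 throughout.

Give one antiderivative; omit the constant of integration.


Step 1. Decompose ∫((28 - 6*x)/(x**2 - 8*x + 15)) dx by partial fractions, (28 - 6*x)/(x**2 - 8*x + 15) = -5/(x - 3) - 1/(x - 5): now ∫(-1/(x - 5)) dx + ∫(-5/(x - 3)) dx.
Step 2. Evaluate the standard form [assuming x > 5]: now -log(x - 5) + ∫(-5/(x - 3)) dx.
Step 3. Evaluate the standard form [assuming x > 3]: now -log(x - 5) - 5*log(x - 3).
Answer: -log(x - 5) - 5*log(x - 3).


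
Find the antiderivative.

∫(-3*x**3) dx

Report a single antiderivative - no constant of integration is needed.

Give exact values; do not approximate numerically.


Answer: -3*x**4/4.
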